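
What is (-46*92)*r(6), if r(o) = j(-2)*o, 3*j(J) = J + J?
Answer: 33856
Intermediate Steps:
j(J) = 2*J/3 (j(J) = (J + J)/3 = (2*J)/3 = 2*J/3)
r(o) = -4*o/3 (r(o) = ((⅔)*(-2))*o = -4*o/3)
(-46*92)*r(6) = (-46*92)*(-4/3*6) = -4232*(-8) = 33856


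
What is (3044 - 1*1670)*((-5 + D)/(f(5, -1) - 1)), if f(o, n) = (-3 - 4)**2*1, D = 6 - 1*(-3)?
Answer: 229/2 ≈ 114.50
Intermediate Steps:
D = 9 (D = 6 + 3 = 9)
f(o, n) = 49 (f(o, n) = (-7)**2*1 = 49*1 = 49)
(3044 - 1*1670)*((-5 + D)/(f(5, -1) - 1)) = (3044 - 1*1670)*((-5 + 9)/(49 - 1)) = (3044 - 1670)*(4/48) = 1374*(4*(1/48)) = 1374*(1/12) = 229/2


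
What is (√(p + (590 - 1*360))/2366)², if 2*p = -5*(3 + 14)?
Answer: 375/11195912 ≈ 3.3494e-5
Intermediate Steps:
p = -85/2 (p = (-5*(3 + 14))/2 = (-5*17)/2 = (½)*(-85) = -85/2 ≈ -42.500)
(√(p + (590 - 1*360))/2366)² = (√(-85/2 + (590 - 1*360))/2366)² = (√(-85/2 + (590 - 360))*(1/2366))² = (√(-85/2 + 230)*(1/2366))² = (√(375/2)*(1/2366))² = ((5*√30/2)*(1/2366))² = (5*√30/4732)² = 375/11195912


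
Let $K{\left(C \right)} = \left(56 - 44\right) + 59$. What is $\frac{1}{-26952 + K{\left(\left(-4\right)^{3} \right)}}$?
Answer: $- \frac{1}{26881} \approx -3.7201 \cdot 10^{-5}$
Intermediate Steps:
$K{\left(C \right)} = 71$ ($K{\left(C \right)} = 12 + 59 = 71$)
$\frac{1}{-26952 + K{\left(\left(-4\right)^{3} \right)}} = \frac{1}{-26952 + 71} = \frac{1}{-26881} = - \frac{1}{26881}$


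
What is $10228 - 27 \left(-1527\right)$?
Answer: $51457$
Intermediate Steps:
$10228 - 27 \left(-1527\right) = 10228 - -41229 = 10228 + 41229 = 51457$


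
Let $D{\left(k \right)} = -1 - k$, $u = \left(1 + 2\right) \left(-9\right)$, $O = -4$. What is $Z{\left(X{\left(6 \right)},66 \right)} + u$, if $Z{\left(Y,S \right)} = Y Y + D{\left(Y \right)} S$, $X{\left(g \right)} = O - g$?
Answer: $667$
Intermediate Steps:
$u = -27$ ($u = 3 \left(-9\right) = -27$)
$X{\left(g \right)} = -4 - g$
$Z{\left(Y,S \right)} = Y^{2} + S \left(-1 - Y\right)$ ($Z{\left(Y,S \right)} = Y Y + \left(-1 - Y\right) S = Y^{2} + S \left(-1 - Y\right)$)
$Z{\left(X{\left(6 \right)},66 \right)} + u = \left(\left(-4 - 6\right)^{2} - 66 \left(1 - 10\right)\right) - 27 = \left(\left(-10\right)^{2} - 66 \left(1 - 10\right)\right) - 27 = \left(100 - 66 \left(-9\right)\right) - 27 = \left(100 + 594\right) - 27 = 694 - 27 = 667$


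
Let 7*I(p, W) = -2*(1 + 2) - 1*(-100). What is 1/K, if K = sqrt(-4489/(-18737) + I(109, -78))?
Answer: sqrt(26125430051)/597567 ≈ 0.27049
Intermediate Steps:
I(p, W) = 94/7 (I(p, W) = (-2*(1 + 2) - 1*(-100))/7 = (-2*3 + 100)/7 = (-6 + 100)/7 = (1/7)*94 = 94/7)
K = 3*sqrt(26125430051)/131159 (K = sqrt(-4489/(-18737) + 94/7) = sqrt(-4489*(-1/18737) + 94/7) = sqrt(4489/18737 + 94/7) = sqrt(1792701/131159) = 3*sqrt(26125430051)/131159 ≈ 3.6970)
1/K = 1/(3*sqrt(26125430051)/131159) = sqrt(26125430051)/597567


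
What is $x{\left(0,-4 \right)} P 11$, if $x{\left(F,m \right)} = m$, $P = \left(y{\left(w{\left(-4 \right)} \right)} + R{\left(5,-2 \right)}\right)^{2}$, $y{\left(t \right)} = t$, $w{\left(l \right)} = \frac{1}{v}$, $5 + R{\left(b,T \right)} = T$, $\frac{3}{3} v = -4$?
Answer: $- \frac{9251}{4} \approx -2312.8$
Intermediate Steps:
$v = -4$
$R{\left(b,T \right)} = -5 + T$
$w{\left(l \right)} = - \frac{1}{4}$ ($w{\left(l \right)} = \frac{1}{-4} = - \frac{1}{4}$)
$P = \frac{841}{16}$ ($P = \left(- \frac{1}{4} - 7\right)^{2} = \left(- \frac{29}{4}\right)^{2} = \frac{841}{16} \approx 52.563$)
$x{\left(0,-4 \right)} P 11 = \left(-4\right) \frac{841}{16} \cdot 11 = \left(- \frac{841}{4}\right) 11 = - \frac{9251}{4}$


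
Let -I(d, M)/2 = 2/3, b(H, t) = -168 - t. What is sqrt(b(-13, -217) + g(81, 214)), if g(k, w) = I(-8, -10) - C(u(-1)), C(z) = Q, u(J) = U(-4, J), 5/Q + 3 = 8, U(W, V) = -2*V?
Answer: 2*sqrt(105)/3 ≈ 6.8313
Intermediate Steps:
I(d, M) = -4/3
Q = 1 (Q = 5/(-3 + 8) = 5/5 = 5*(1/5) = 1)
u(J) = -2*J
C(z) = 1
g(k, w) = -7/3 (g(k, w) = -4/3 - 1*1 = -4/3 - 1 = -7/3)
sqrt(b(-13, -217) + g(81, 214)) = sqrt((-168 - 1*(-217)) - 7/3) = sqrt((-168 + 217) - 7/3) = sqrt(49 - 7/3) = sqrt(140/3) = 2*sqrt(105)/3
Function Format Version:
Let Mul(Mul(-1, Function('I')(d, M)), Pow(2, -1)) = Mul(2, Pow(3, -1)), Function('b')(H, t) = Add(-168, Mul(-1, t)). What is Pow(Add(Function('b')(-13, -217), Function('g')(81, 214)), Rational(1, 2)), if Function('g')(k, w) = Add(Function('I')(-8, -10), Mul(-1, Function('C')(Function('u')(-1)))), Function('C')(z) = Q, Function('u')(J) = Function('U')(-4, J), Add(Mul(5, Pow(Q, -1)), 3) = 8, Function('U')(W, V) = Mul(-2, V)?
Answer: Mul(Rational(2, 3), Pow(105, Rational(1, 2))) ≈ 6.8313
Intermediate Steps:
Function('I')(d, M) = Rational(-4, 3) (Function('I')(d, M) = Mul(-2, Mul(2, Pow(3, -1))) = Mul(-2, Mul(2, Rational(1, 3))) = Mul(-2, Rational(2, 3)) = Rational(-4, 3))
Q = 1 (Q = Mul(5, Pow(Add(-3, 8), -1)) = Mul(5, Pow(5, -1)) = Mul(5, Rational(1, 5)) = 1)
Function('u')(J) = Mul(-2, J)
Function('C')(z) = 1
Function('g')(k, w) = Rational(-7, 3) (Function('g')(k, w) = Add(Rational(-4, 3), Mul(-1, 1)) = Add(Rational(-4, 3), -1) = Rational(-7, 3))
Pow(Add(Function('b')(-13, -217), Function('g')(81, 214)), Rational(1, 2)) = Pow(Add(Add(-168, Mul(-1, -217)), Rational(-7, 3)), Rational(1, 2)) = Pow(Add(Add(-168, 217), Rational(-7, 3)), Rational(1, 2)) = Pow(Add(49, Rational(-7, 3)), Rational(1, 2)) = Pow(Rational(140, 3), Rational(1, 2)) = Mul(Rational(2, 3), Pow(105, Rational(1, 2)))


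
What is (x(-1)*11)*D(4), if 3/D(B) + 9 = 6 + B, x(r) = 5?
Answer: 165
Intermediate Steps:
D(B) = 3/(-3 + B) (D(B) = 3/(-9 + (6 + B)) = 3/(-3 + B))
(x(-1)*11)*D(4) = (5*11)*(3/(-3 + 4)) = 55*(3/1) = 55*(3*1) = 55*3 = 165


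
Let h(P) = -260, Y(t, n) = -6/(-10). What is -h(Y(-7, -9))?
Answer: 260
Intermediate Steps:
Y(t, n) = 3/5 (Y(t, n) = -6*(-1/10) = 3/5)
-h(Y(-7, -9)) = -1*(-260) = 260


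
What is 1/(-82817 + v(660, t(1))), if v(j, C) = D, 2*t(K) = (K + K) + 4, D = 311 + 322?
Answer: -1/82184 ≈ -1.2168e-5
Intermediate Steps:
D = 633
t(K) = 2 + K (t(K) = ((K + K) + 4)/2 = (2*K + 4)/2 = (4 + 2*K)/2 = 2 + K)
v(j, C) = 633
1/(-82817 + v(660, t(1))) = 1/(-82817 + 633) = 1/(-82184) = -1/82184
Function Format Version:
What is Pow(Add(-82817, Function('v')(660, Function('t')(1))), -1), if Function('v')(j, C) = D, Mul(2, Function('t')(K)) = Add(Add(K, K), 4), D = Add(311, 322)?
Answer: Rational(-1, 82184) ≈ -1.2168e-5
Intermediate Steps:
D = 633
Function('t')(K) = Add(2, K) (Function('t')(K) = Mul(Rational(1, 2), Add(Add(K, K), 4)) = Mul(Rational(1, 2), Add(Mul(2, K), 4)) = Mul(Rational(1, 2), Add(4, Mul(2, K))) = Add(2, K))
Function('v')(j, C) = 633
Pow(Add(-82817, Function('v')(660, Function('t')(1))), -1) = Pow(Add(-82817, 633), -1) = Pow(-82184, -1) = Rational(-1, 82184)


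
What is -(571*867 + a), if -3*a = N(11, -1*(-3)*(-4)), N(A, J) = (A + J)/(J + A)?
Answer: -1485170/3 ≈ -4.9506e+5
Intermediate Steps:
N(A, J) = 1 (N(A, J) = (A + J)/(A + J) = 1)
a = -1/3 (a = -1/3*1 = -1/3 ≈ -0.33333)
-(571*867 + a) = -(571*867 - 1/3) = -(495057 - 1/3) = -1*1485170/3 = -1485170/3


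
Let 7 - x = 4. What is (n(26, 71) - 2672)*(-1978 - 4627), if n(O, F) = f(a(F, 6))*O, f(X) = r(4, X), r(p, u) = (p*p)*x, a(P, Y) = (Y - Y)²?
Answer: 9405520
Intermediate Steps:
x = 3 (x = 7 - 1*4 = 7 - 4 = 3)
a(P, Y) = 0 (a(P, Y) = 0² = 0)
r(p, u) = 3*p² (r(p, u) = (p*p)*3 = p²*3 = 3*p²)
f(X) = 48 (f(X) = 3*4² = 3*16 = 48)
n(O, F) = 48*O
(n(26, 71) - 2672)*(-1978 - 4627) = (48*26 - 2672)*(-1978 - 4627) = (1248 - 2672)*(-6605) = -1424*(-6605) = 9405520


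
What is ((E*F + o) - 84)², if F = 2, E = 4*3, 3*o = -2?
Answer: 33124/9 ≈ 3680.4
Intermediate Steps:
o = -⅔ (o = (⅓)*(-2) = -⅔ ≈ -0.66667)
E = 12
((E*F + o) - 84)² = ((12*2 - ⅔) - 84)² = ((24 - ⅔) - 84)² = (70/3 - 84)² = (-182/3)² = 33124/9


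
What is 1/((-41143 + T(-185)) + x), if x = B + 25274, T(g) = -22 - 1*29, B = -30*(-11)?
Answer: -1/15590 ≈ -6.4144e-5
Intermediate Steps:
B = 330
T(g) = -51 (T(g) = -22 - 29 = -51)
x = 25604 (x = 330 + 25274 = 25604)
1/((-41143 + T(-185)) + x) = 1/((-41143 - 51) + 25604) = 1/(-41194 + 25604) = 1/(-15590) = -1/15590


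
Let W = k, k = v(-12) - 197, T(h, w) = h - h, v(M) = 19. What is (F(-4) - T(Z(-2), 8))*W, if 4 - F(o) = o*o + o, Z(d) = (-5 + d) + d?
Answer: 1424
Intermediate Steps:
Z(d) = -5 + 2*d
F(o) = 4 - o - o² (F(o) = 4 - (o*o + o) = 4 - (o² + o) = 4 - (o + o²) = 4 + (-o - o²) = 4 - o - o²)
T(h, w) = 0
k = -178 (k = 19 - 197 = -178)
W = -178
(F(-4) - T(Z(-2), 8))*W = ((4 - 1*(-4) - 1*(-4)²) - 1*0)*(-178) = ((4 + 4 - 1*16) + 0)*(-178) = ((4 + 4 - 16) + 0)*(-178) = (-8 + 0)*(-178) = -8*(-178) = 1424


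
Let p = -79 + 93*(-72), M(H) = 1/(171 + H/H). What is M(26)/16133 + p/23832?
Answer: -4699940267/16532711208 ≈ -0.28428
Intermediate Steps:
M(H) = 1/172 (M(H) = 1/(171 + 1) = 1/172)
p = -6775 (p = -79 - 6696 = -6775)
M(26)/16133 + p/23832 = (1/172)/16133 - 6775/23832 = (1/172)*(1/16133) - 6775*1/23832 = 1/2774876 - 6775/23832 = -4699940267/16532711208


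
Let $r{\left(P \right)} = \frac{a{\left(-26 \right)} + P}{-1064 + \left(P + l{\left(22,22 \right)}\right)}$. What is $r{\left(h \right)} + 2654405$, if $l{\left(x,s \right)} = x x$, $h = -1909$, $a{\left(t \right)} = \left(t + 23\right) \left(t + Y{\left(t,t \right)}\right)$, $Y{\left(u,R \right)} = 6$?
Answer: $\frac{6606815894}{2489} \approx 2.6544 \cdot 10^{6}$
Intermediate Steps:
$a{\left(t \right)} = \left(6 + t\right) \left(23 + t\right)$ ($a{\left(t \right)} = \left(t + 23\right) \left(t + 6\right) = \left(23 + t\right) \left(6 + t\right) = \left(6 + t\right) \left(23 + t\right)$)
$l{\left(x,s \right)} = x^{2}$
$r{\left(P \right)} = \frac{60 + P}{-580 + P}$ ($r{\left(P \right)} = \frac{\left(138 + \left(-26\right)^{2} + 29 \left(-26\right)\right) + P}{-1064 + \left(P + 22^{2}\right)} = \frac{\left(138 + 676 - 754\right) + P}{-1064 + \left(P + 484\right)} = \frac{60 + P}{-1064 + \left(484 + P\right)} = \frac{60 + P}{-580 + P}$)
$r{\left(h \right)} + 2654405 = \frac{60 - 1909}{-580 - 1909} + 2654405 = \frac{1}{-2489} \left(-1849\right) + 2654405 = \left(- \frac{1}{2489}\right) \left(-1849\right) + 2654405 = \frac{1849}{2489} + 2654405 = \frac{6606815894}{2489}$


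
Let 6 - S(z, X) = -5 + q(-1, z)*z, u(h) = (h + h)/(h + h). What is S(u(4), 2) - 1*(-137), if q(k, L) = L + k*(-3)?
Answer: 144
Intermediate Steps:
q(k, L) = L - 3*k
u(h) = 1 (u(h) = (2*h)/((2*h)) = (2*h)*(1/(2*h)) = 1)
S(z, X) = 11 - z*(3 + z) (S(z, X) = 6 - (-5 + (z - 3*(-1))*z) = 6 - (-5 + (z + 3)*z) = 6 - (-5 + (3 + z)*z) = 6 - (-5 + z*(3 + z)) = 6 + (5 - z*(3 + z)) = 11 - z*(3 + z))
S(u(4), 2) - 1*(-137) = (11 - 1*1*(3 + 1)) - 1*(-137) = (11 - 1*1*4) + 137 = (11 - 4) + 137 = 7 + 137 = 144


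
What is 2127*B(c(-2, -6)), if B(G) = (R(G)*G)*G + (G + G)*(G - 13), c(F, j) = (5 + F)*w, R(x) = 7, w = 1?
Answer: 6381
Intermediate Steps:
c(F, j) = 5 + F (c(F, j) = (5 + F)*1 = 5 + F)
B(G) = 7*G² + 2*G*(-13 + G) (B(G) = (7*G)*G + (G + G)*(G - 13) = 7*G² + (2*G)*(-13 + G) = 7*G² + 2*G*(-13 + G))
2127*B(c(-2, -6)) = 2127*((5 - 2)*(-26 + 9*(5 - 2))) = 2127*(3*(-26 + 9*3)) = 2127*(3*(-26 + 27)) = 2127*(3*1) = 2127*3 = 6381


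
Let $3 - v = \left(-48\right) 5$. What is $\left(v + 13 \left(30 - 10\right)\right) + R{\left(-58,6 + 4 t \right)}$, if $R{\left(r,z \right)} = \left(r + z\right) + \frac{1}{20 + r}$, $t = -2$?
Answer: $\frac{16833}{38} \approx 442.97$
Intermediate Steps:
$v = 243$ ($v = 3 - \left(-48\right) 5 = 3 - -240 = 3 + 240 = 243$)
$R{\left(r,z \right)} = r + z + \frac{1}{20 + r}$
$\left(v + 13 \left(30 - 10\right)\right) + R{\left(-58,6 + 4 t \right)} = \left(243 + 13 \left(30 - 10\right)\right) + \frac{1 + \left(-58\right)^{2} + 20 \left(-58\right) + 20 \left(6 + 4 \left(-2\right)\right) - 58 \left(6 + 4 \left(-2\right)\right)}{20 - 58} = \left(243 + 13 \cdot 20\right) + \frac{1 + 3364 - 1160 + 20 \left(6 - 8\right) - 58 \left(6 - 8\right)}{-38} = \left(243 + 260\right) - \frac{1 + 3364 - 1160 + 20 \left(-2\right) - -116}{38} = 503 - \frac{1 + 3364 - 1160 - 40 + 116}{38} = 503 - \frac{2281}{38} = \frac{16833}{38}$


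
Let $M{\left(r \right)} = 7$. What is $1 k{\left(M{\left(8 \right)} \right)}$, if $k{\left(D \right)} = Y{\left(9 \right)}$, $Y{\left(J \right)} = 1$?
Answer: $1$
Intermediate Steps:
$k{\left(D \right)} = 1$
$1 k{\left(M{\left(8 \right)} \right)} = 1 \cdot 1 = 1$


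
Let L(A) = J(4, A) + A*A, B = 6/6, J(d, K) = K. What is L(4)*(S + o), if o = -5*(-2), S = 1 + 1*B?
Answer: 240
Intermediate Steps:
B = 1 (B = 6*(⅙) = 1)
L(A) = A + A² (L(A) = A + A*A = A + A²)
S = 2 (S = 1 + 1*1 = 1 + 1 = 2)
o = 10
L(4)*(S + o) = (4*(1 + 4))*(2 + 10) = (4*5)*12 = 20*12 = 240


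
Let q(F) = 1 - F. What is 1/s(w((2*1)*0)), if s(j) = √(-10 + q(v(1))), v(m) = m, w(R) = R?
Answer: -I*√10/10 ≈ -0.31623*I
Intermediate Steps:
s(j) = I*√10 (s(j) = √(-10 + (1 - 1*1)) = √(-10 + (1 - 1)) = √(-10 + 0) = √(-10) = I*√10)
1/s(w((2*1)*0)) = 1/(I*√10) = -I*√10/10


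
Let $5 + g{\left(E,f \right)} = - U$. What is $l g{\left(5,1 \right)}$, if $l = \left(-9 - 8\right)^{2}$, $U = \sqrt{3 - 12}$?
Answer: $-1445 - 867 i \approx -1445.0 - 867.0 i$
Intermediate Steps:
$U = 3 i$ ($U = \sqrt{-9} = 3 i \approx 3.0 i$)
$g{\left(E,f \right)} = -5 - 3 i$
$l = 289$ ($l = \left(-17\right)^{2} = 289$)
$l g{\left(5,1 \right)} = 289 \left(-5 - 3 i\right) = -1445 - 867 i$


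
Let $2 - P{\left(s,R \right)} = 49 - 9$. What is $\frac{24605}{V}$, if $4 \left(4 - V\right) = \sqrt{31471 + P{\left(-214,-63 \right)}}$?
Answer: $- \frac{1574720}{31177} - \frac{4232060 \sqrt{17}}{31177} \approx -610.19$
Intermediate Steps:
$P{\left(s,R \right)} = -38$ ($P{\left(s,R \right)} = 2 - \left(49 - 9\right) = 2 - 40 = -38$)
$V = 4 - \frac{43 \sqrt{17}}{4}$ ($V = 4 - \frac{\sqrt{31471 - 38}}{4} = 4 - \frac{\sqrt{31433}}{4} = 4 - \frac{43 \sqrt{17}}{4} \approx -40.323$)
$\frac{24605}{V} = \frac{24605}{4 - \frac{43 \sqrt{17}}{4}}$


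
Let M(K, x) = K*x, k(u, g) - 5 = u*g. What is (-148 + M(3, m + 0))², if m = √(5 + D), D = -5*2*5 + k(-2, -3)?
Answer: 21598 - 888*I*√34 ≈ 21598.0 - 5177.9*I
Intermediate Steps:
k(u, g) = 5 + g*u (k(u, g) = 5 + u*g = 5 + g*u)
D = -39 (D = -5*2*5 + (5 - 3*(-2)) = -10*5 + (5 + 6) = -50 + 11 = -39)
m = I*√34 (m = √(5 - 39) = √(-34) = I*√34 ≈ 5.8309*I)
(-148 + M(3, m + 0))² = (-148 + 3*(I*√34 + 0))² = (-148 + 3*(I*√34))² = (-148 + 3*I*√34)²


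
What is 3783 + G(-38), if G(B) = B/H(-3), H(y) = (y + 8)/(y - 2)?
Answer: 3821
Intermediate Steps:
H(y) = (8 + y)/(-2 + y)
G(B) = -B (G(B) = B/(((8 - 3)/(-2 - 3))) = B/((5/(-5))) = B/((-1/5*5)) = B/(-1) = B*(-1) = -B)
3783 + G(-38) = 3783 - 1*(-38) = 3783 + 38 = 3821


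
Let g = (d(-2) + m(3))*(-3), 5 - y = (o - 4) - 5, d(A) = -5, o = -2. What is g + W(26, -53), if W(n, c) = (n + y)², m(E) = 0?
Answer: 1779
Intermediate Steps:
y = 16 (y = 5 - ((-2 - 4) - 5) = 5 - (-6 - 5) = 5 - 1*(-11) = 5 + 11 = 16)
W(n, c) = (16 + n)² (W(n, c) = (n + 16)² = (16 + n)²)
g = 15 (g = (-5 + 0)*(-3) = -5*(-3) = 15)
g + W(26, -53) = 15 + (16 + 26)² = 15 + 42² = 15 + 1764 = 1779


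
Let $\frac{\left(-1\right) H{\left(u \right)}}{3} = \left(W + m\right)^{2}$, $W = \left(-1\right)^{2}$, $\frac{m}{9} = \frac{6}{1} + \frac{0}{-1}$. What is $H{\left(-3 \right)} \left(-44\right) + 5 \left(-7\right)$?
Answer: $399265$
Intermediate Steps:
$m = 54$ ($m = 9 \left(\frac{6}{1} + \frac{0}{-1}\right) = 9 \left(6 \cdot 1 + 0 \left(-1\right)\right) = 9 \left(6 + 0\right) = 9 \cdot 6 = 54$)
$W = 1$
$H{\left(u \right)} = -9075$ ($H{\left(u \right)} = - 3 \left(1 + 54\right)^{2} = - 3 \cdot 55^{2} = \left(-3\right) 3025 = -9075$)
$H{\left(-3 \right)} \left(-44\right) + 5 \left(-7\right) = \left(-9075\right) \left(-44\right) + 5 \left(-7\right) = 399300 - 35 = 399265$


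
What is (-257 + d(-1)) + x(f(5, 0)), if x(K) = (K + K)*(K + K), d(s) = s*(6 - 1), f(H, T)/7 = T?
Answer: -262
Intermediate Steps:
f(H, T) = 7*T
d(s) = 5*s (d(s) = s*5 = 5*s)
x(K) = 4*K² (x(K) = (2*K)*(2*K) = 4*K²)
(-257 + d(-1)) + x(f(5, 0)) = (-257 + 5*(-1)) + 4*(7*0)² = (-257 - 5) + 4*0² = -262 + 4*0 = -262 + 0 = -262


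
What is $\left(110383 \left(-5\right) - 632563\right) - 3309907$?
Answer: $-4494385$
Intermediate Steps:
$\left(110383 \left(-5\right) - 632563\right) - 3309907 = \left(-551915 - 632563\right) - 3309907 = -1184478 - 3309907 = -4494385$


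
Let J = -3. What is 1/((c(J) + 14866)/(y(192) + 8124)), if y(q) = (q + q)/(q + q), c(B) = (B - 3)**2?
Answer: 8125/14902 ≈ 0.54523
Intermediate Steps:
c(B) = (-3 + B)**2
y(q) = 1 (y(q) = (2*q)/((2*q)) = (2*q)*(1/(2*q)) = 1)
1/((c(J) + 14866)/(y(192) + 8124)) = 1/(((-3 - 3)**2 + 14866)/(1 + 8124)) = 1/(((-6)**2 + 14866)/8125) = 1/((36 + 14866)*(1/8125)) = 1/(14902*(1/8125)) = 1/(14902/8125) = 8125/14902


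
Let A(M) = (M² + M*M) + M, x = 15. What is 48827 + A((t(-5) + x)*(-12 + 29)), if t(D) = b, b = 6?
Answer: 304082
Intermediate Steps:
t(D) = 6
A(M) = M + 2*M² (A(M) = (M² + M²) + M = 2*M² + M = M + 2*M²)
48827 + A((t(-5) + x)*(-12 + 29)) = 48827 + ((6 + 15)*(-12 + 29))*(1 + 2*((6 + 15)*(-12 + 29))) = 48827 + (21*17)*(1 + 2*(21*17)) = 48827 + 357*(1 + 2*357) = 48827 + 357*(1 + 714) = 48827 + 357*715 = 48827 + 255255 = 304082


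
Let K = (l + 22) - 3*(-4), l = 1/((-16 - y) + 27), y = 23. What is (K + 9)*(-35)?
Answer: -18025/12 ≈ -1502.1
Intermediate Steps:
l = -1/12 (l = 1/((-16 - 1*23) + 27) = 1/((-16 - 23) + 27) = 1/(-39 + 27) = 1/(-12) = -1/12 ≈ -0.083333)
K = 407/12 (K = (-1/12 + 22) - 3*(-4) = 263/12 + 12 = 407/12 ≈ 33.917)
(K + 9)*(-35) = (407/12 + 9)*(-35) = (515/12)*(-35) = -18025/12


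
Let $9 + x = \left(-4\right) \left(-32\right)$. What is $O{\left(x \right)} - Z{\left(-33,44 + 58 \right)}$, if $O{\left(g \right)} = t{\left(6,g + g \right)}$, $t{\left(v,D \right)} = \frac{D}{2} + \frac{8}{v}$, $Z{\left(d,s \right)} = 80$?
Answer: $\frac{121}{3} \approx 40.333$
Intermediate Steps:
$x = 119$ ($x = -9 - -128 = -9 + 128 = 119$)
$t{\left(v,D \right)} = \frac{D}{2} + \frac{8}{v}$ ($t{\left(v,D \right)} = D \frac{1}{2} + \frac{8}{v} = \frac{D}{2} + \frac{8}{v}$)
$O{\left(g \right)} = \frac{4}{3} + g$ ($O{\left(g \right)} = \frac{g + g}{2} + \frac{8}{6} = \frac{2 g}{2} + 8 \cdot \frac{1}{6} = g + \frac{4}{3} = \frac{4}{3} + g$)
$O{\left(x \right)} - Z{\left(-33,44 + 58 \right)} = \left(\frac{4}{3} + 119\right) - 80 = \frac{361}{3} - 80 = \frac{121}{3}$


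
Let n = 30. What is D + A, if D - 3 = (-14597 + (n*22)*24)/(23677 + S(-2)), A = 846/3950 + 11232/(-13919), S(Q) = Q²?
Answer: 1601251087847/650991282025 ≈ 2.4597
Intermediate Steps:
A = -16295463/27490025 (A = 846*(1/3950) + 11232*(-1/13919) = 423/1975 - 11232/13919 = -16295463/27490025 ≈ -0.59278)
D = 72286/23681 (D = 3 + (-14597 + (30*22)*24)/(23677 + (-2)²) = 3 + (-14597 + 660*24)/(23677 + 4) = 3 + (-14597 + 15840)/23681 = 3 + 1243*(1/23681) = 3 + 1243/23681 = 72286/23681 ≈ 3.0525)
D + A = 72286/23681 - 16295463/27490025 = 1601251087847/650991282025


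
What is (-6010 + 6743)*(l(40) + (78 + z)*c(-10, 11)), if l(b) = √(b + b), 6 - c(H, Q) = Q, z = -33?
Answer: -164925 + 2932*√5 ≈ -1.5837e+5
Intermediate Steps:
c(H, Q) = 6 - Q
l(b) = √2*√b (l(b) = √(2*b) = √2*√b)
(-6010 + 6743)*(l(40) + (78 + z)*c(-10, 11)) = (-6010 + 6743)*(√2*√40 + (78 - 33)*(6 - 1*11)) = 733*(√2*(2*√10) + 45*(6 - 11)) = 733*(4*√5 + 45*(-5)) = 733*(4*√5 - 225) = 733*(-225 + 4*√5) = -164925 + 2932*√5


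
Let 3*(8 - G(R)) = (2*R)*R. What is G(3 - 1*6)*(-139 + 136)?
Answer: -6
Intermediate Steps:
G(R) = 8 - 2*R²/3 (G(R) = 8 - 2*R*R/3 = 8 - 2*R²/3)
G(3 - 1*6)*(-139 + 136) = (8 - 2*(3 - 1*6)²/3)*(-139 + 136) = (8 - 2*(3 - 6)²/3)*(-3) = (8 - ⅔*(-3)²)*(-3) = (8 - ⅔*9)*(-3) = (8 - 6)*(-3) = 2*(-3) = -6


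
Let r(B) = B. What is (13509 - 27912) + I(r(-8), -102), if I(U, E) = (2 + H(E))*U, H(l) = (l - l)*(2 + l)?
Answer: -14419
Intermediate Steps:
H(l) = 0 (H(l) = 0*(2 + l) = 0)
I(U, E) = 2*U (I(U, E) = (2 + 0)*U = 2*U)
(13509 - 27912) + I(r(-8), -102) = (13509 - 27912) + 2*(-8) = -14403 - 16 = -14419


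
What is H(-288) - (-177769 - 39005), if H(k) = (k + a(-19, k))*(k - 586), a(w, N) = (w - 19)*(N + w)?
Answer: -9727598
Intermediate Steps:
a(w, N) = (-19 + w)*(N + w)
H(k) = (-586 + k)*(722 - 37*k) (H(k) = (k + ((-19)² - 19*k - 19*(-19) + k*(-19)))*(k - 586) = (k + (361 - 19*k + 361 - 19*k))*(-586 + k) = (k + (722 - 38*k))*(-586 + k) = (722 - 37*k)*(-586 + k) = (-586 + k)*(722 - 37*k))
H(-288) - (-177769 - 39005) = (-423092 - 37*(-288)² + 22404*(-288)) - (-177769 - 39005) = (-423092 - 37*82944 - 6452352) - 1*(-216774) = (-423092 - 3068928 - 6452352) + 216774 = -9944372 + 216774 = -9727598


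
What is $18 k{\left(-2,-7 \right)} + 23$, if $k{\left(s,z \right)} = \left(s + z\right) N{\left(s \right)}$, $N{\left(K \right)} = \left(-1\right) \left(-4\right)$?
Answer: $-625$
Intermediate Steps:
$N{\left(K \right)} = 4$
$k{\left(s,z \right)} = 4 s + 4 z$ ($k{\left(s,z \right)} = \left(s + z\right) 4 = 4 s + 4 z$)
$18 k{\left(-2,-7 \right)} + 23 = 18 \left(4 \left(-2\right) + 4 \left(-7\right)\right) + 23 = 18 \left(-8 - 28\right) + 23 = 18 \left(-36\right) + 23 = -648 + 23 = -625$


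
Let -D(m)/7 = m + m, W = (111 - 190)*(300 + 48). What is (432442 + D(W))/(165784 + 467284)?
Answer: 408665/316534 ≈ 1.2911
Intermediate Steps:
W = -27492 (W = -79*348 = -27492)
D(m) = -14*m (D(m) = -7*(m + m) = -14*m)
(432442 + D(W))/(165784 + 467284) = (432442 - 14*(-27492))/(165784 + 467284) = (432442 + 384888)/633068 = 817330*(1/633068) = 408665/316534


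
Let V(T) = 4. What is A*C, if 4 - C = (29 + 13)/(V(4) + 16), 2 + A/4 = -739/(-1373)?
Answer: -76266/6865 ≈ -11.109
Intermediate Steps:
A = -8028/1373 (A = -8 + 4*(-739/(-1373)) = -8 + 4*(-739*(-1/1373)) = -8 + 4*(739/1373) = -8 + 2956/1373 = -8028/1373 ≈ -5.8471)
C = 19/10 (C = 4 - (29 + 13)/(4 + 16) = 4 - 42/20 = 4 - 1*21/10 = 4 - 21/10 = 19/10 ≈ 1.9000)
A*C = -8028/1373*19/10 = -76266/6865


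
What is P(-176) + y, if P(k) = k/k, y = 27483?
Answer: 27484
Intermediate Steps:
P(k) = 1
P(-176) + y = 1 + 27483 = 27484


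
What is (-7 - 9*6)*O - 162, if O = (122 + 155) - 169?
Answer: -6750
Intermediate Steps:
O = 108 (O = 277 - 169 = 108)
(-7 - 9*6)*O - 162 = (-7 - 9*6)*108 - 162 = (-7 - 54)*108 - 162 = -61*108 - 162 = -6588 - 162 = -6750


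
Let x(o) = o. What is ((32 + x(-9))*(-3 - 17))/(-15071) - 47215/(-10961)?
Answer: 716619325/165193231 ≈ 4.3381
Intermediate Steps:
((32 + x(-9))*(-3 - 17))/(-15071) - 47215/(-10961) = ((32 - 9)*(-3 - 17))/(-15071) - 47215/(-10961) = (23*(-20))*(-1/15071) - 47215*(-1/10961) = -460*(-1/15071) + 47215/10961 = 460/15071 + 47215/10961 = 716619325/165193231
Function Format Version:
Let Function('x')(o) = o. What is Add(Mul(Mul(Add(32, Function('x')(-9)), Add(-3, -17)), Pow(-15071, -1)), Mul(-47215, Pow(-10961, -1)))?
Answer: Rational(716619325, 165193231) ≈ 4.3381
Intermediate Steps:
Add(Mul(Mul(Add(32, Function('x')(-9)), Add(-3, -17)), Pow(-15071, -1)), Mul(-47215, Pow(-10961, -1))) = Add(Mul(Mul(Add(32, -9), Add(-3, -17)), Pow(-15071, -1)), Mul(-47215, Pow(-10961, -1))) = Add(Mul(Mul(23, -20), Rational(-1, 15071)), Mul(-47215, Rational(-1, 10961))) = Add(Mul(-460, Rational(-1, 15071)), Rational(47215, 10961)) = Add(Rational(460, 15071), Rational(47215, 10961)) = Rational(716619325, 165193231)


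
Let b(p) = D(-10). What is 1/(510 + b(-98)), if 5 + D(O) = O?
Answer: 1/495 ≈ 0.0020202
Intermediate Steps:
D(O) = -5 + O
b(p) = -15 (b(p) = -5 - 10 = -15)
1/(510 + b(-98)) = 1/(510 - 15) = 1/495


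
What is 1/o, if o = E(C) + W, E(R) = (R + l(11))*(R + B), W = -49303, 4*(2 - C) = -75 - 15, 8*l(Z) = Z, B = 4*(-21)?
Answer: -16/813481 ≈ -1.9669e-5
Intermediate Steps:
B = -84
l(Z) = Z/8
C = 49/2 (C = 2 - (-75 - 15)/4 = 2 - 1/4*(-90) = 2 + 45/2 = 49/2 ≈ 24.500)
E(R) = (-84 + R)*(11/8 + R) (E(R) = (R + (1/8)*11)*(R - 84) = (R + 11/8)*(-84 + R) = (11/8 + R)*(-84 + R) = (-84 + R)*(11/8 + R))
o = -813481/16 (o = (-231/2 + (49/2)**2 - 661/8*49/2) - 49303 = (-231/2 + 2401/4 - 32389/16) - 49303 = -24633/16 - 49303 = -813481/16 ≈ -50843.)
1/o = 1/(-813481/16) = -16/813481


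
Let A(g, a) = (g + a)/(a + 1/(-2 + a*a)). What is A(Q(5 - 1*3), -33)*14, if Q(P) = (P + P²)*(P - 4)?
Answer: 68481/3587 ≈ 19.091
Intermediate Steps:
Q(P) = (-4 + P)*(P + P²) (Q(P) = (P + P²)*(-4 + P) = (-4 + P)*(P + P²))
A(g, a) = (a + g)/(a + 1/(-2 + a²))
A(Q(5 - 1*3), -33)*14 = (((-33)³ - 2*(-33) - 2*(5 - 1*3)*(-4 + (5 - 1*3)² - 3*(5 - 1*3)) + ((5 - 1*3)*(-4 + (5 - 1*3)² - 3*(5 - 1*3)))*(-33)²)/(1 + (-33)³ - 2*(-33)))*14 = ((-35937 + 66 - 2*(5 - 3)*(-4 + (5 - 3)² - 3*(5 - 3)) + ((5 - 3)*(-4 + (5 - 3)² - 3*(5 - 3)))*1089)/(1 - 35937 + 66))*14 = ((-35937 + 66 - 4*(-4 + 2² - 3*2) + (2*(-4 + 2² - 3*2))*1089)/(-35870))*14 = -(-35937 + 66 - 4*(-4 + 4 - 6) + (2*(-4 + 4 - 6))*1089)/35870*14 = -(-35937 + 66 - 4*(-6) + (2*(-6))*1089)/35870*14 = -(-35937 + 66 - 2*(-12) - 12*1089)/35870*14 = -(-35937 + 66 + 24 - 13068)/35870*14 = -1/35870*(-48915)*14 = (9783/7174)*14 = 68481/3587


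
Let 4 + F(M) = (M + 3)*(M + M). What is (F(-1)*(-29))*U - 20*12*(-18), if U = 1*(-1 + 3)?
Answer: 4784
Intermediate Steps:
F(M) = -4 + 2*M*(3 + M) (F(M) = -4 + (M + 3)*(M + M) = -4 + (3 + M)*(2*M) = -4 + 2*M*(3 + M))
U = 2 (U = 1*2 = 2)
(F(-1)*(-29))*U - 20*12*(-18) = ((-4 + 2*(-1)² + 6*(-1))*(-29))*2 - 20*12*(-18) = ((-4 + 2*1 - 6)*(-29))*2 - 240*(-18) = ((-4 + 2 - 6)*(-29))*2 + 4320 = -8*(-29)*2 + 4320 = 232*2 + 4320 = 464 + 4320 = 4784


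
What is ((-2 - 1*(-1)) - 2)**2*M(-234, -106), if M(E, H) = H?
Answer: -954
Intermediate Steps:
((-2 - 1*(-1)) - 2)**2*M(-234, -106) = ((-2 - 1*(-1)) - 2)**2*(-106) = ((-2 + 1) - 2)**2*(-106) = (-1 - 2)**2*(-106) = (-3)**2*(-106) = 9*(-106) = -954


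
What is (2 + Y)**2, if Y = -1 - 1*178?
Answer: 31329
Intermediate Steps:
Y = -179 (Y = -1 - 178 = -179)
(2 + Y)**2 = (2 - 179)**2 = (-177)**2 = 31329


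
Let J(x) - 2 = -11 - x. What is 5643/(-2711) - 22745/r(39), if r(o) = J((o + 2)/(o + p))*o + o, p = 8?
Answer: 2806327556/44088993 ≈ 63.651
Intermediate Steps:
J(x) = -9 - x (J(x) = 2 + (-11 - x) = -9 - x)
r(o) = o + o*(-9 - (2 + o)/(8 + o)) (r(o) = (-9 - (o + 2)/(o + 8))*o + o = (-9 - (2 + o)/(8 + o))*o + o = o*(-9 - (2 + o)/(8 + o)) + o = o + o*(-9 - (2 + o)/(8 + o)))
5643/(-2711) - 22745/r(39) = 5643/(-2711) - 22745*(-(8 + 39)/(117*(22 + 3*39))) = 5643*(-1/2711) - 22745*(-47/(117*(22 + 117))) = -5643/2711 - 22745/((-3*39*1/47*139)) = -5643/2711 - 22745/(-16263/47) = -5643/2711 - 22745*(-47/16263) = -5643/2711 + 1069015/16263 = 2806327556/44088993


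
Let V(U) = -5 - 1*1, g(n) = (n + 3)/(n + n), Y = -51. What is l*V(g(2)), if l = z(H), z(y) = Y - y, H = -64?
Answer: -78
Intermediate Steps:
z(y) = -51 - y
g(n) = (3 + n)/(2*n) (g(n) = (3 + n)/((2*n)) = (3 + n)*(1/(2*n)) = (3 + n)/(2*n))
V(U) = -6 (V(U) = -5 - 1 = -6)
l = 13 (l = -51 - 1*(-64) = -51 + 64 = 13)
l*V(g(2)) = 13*(-6) = -78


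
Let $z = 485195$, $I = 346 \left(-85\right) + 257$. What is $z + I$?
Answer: $456042$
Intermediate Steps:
$I = -29153$ ($I = -29410 + 257 = -29153$)
$z + I = 485195 - 29153 = 456042$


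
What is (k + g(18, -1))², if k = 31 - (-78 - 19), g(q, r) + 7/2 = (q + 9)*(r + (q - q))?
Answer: 38025/4 ≈ 9506.3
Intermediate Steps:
g(q, r) = -7/2 + r*(9 + q) (g(q, r) = -7/2 + (q + 9)*(r + (q - q)) = -7/2 + (9 + q)*(r + 0) = -7/2 + (9 + q)*r = -7/2 + r*(9 + q))
k = 128 (k = 31 - 1*(-97) = 31 + 97 = 128)
(k + g(18, -1))² = (128 + (-7/2 + 9*(-1) + 18*(-1)))² = (128 + (-7/2 - 9 - 18))² = (128 - 61/2)² = (195/2)² = 38025/4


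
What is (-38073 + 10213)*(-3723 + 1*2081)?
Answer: 45746120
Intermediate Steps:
(-38073 + 10213)*(-3723 + 1*2081) = -27860*(-3723 + 2081) = -27860*(-1642) = 45746120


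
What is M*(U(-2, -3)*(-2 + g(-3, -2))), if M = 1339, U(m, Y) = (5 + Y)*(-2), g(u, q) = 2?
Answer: 0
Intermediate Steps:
U(m, Y) = -10 - 2*Y
M*(U(-2, -3)*(-2 + g(-3, -2))) = 1339*((-10 - 2*(-3))*(-2 + 2)) = 1339*((-10 + 6)*0) = 1339*(-4*0) = 1339*0 = 0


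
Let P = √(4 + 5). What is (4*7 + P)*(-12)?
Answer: -372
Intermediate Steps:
P = 3 (P = √9 = 3)
(4*7 + P)*(-12) = (4*7 + 3)*(-12) = (28 + 3)*(-12) = 31*(-12) = -372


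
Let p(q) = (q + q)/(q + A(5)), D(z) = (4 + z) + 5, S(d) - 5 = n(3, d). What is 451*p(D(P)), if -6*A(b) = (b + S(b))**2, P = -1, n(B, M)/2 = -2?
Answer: 3608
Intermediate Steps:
n(B, M) = -4 (n(B, M) = 2*(-2) = -4)
S(d) = 1 (S(d) = 5 - 4 = 1)
D(z) = 9 + z
A(b) = -(1 + b)**2/6 (A(b) = -(b + 1)**2/6 = -(1 + b)**2/6)
p(q) = 2*q/(-6 + q) (p(q) = (q + q)/(q - (1 + 5)**2/6) = (2*q)/(q - 1/6*6**2) = (2*q)/(q - 1/6*36) = (2*q)/(q - 6) = (2*q)/(-6 + q) = 2*q/(-6 + q))
451*p(D(P)) = 451*(2*(9 - 1)/(-6 + (9 - 1))) = 451*(2*8/(-6 + 8)) = 451*(2*8/2) = 451*(2*8*(1/2)) = 451*8 = 3608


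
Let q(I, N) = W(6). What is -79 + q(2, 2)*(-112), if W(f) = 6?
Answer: -751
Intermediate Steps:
q(I, N) = 6
-79 + q(2, 2)*(-112) = -79 + 6*(-112) = -79 - 672 = -751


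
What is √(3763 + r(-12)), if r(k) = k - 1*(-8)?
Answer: √3759 ≈ 61.311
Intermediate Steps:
r(k) = 8 + k (r(k) = k + 8 = 8 + k)
√(3763 + r(-12)) = √(3763 + (8 - 12)) = √(3763 - 4) = √3759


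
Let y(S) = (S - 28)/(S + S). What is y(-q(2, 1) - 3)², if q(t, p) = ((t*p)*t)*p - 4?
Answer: 961/36 ≈ 26.694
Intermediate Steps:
q(t, p) = -4 + p²*t² (q(t, p) = ((p*t)*t)*p - 4 = (p*t²)*p - 4 = p²*t² - 4 = -4 + p²*t²)
y(S) = (-28 + S)/(2*S) (y(S) = (-28 + S)/((2*S)) = (-28 + S)*(1/(2*S)) = (-28 + S)/(2*S))
y(-q(2, 1) - 3)² = ((-28 + (-(-4 + 1²*2²) - 3))/(2*(-(-4 + 1²*2²) - 3)))² = ((-28 + (-(-4 + 1*4) - 3))/(2*(-(-4 + 1*4) - 3)))² = ((-28 + (-(-4 + 4) - 3))/(2*(-(-4 + 4) - 3)))² = ((-28 + (-1*0 - 3))/(2*(-1*0 - 3)))² = ((-28 + (0 - 3))/(2*(0 - 3)))² = ((½)*(-28 - 3)/(-3))² = ((½)*(-⅓)*(-31))² = (31/6)² = 961/36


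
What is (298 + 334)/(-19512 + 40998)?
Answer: 316/10743 ≈ 0.029415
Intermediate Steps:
(298 + 334)/(-19512 + 40998) = 632/21486 = 632*(1/21486) = 316/10743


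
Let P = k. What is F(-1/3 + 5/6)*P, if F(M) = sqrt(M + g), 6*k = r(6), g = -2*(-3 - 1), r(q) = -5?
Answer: -5*sqrt(34)/12 ≈ -2.4296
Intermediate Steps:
g = 8 (g = -2*(-4) = 8)
k = -5/6 (k = (1/6)*(-5) = -5/6 ≈ -0.83333)
P = -5/6 ≈ -0.83333
F(M) = sqrt(8 + M) (F(M) = sqrt(M + 8) = sqrt(8 + M))
F(-1/3 + 5/6)*P = sqrt(8 + (-1/3 + 5/6))*(-5/6) = sqrt(8 + 1/2)*(-5/6) = sqrt(17/2)*(-5/6) = (sqrt(34)/2)*(-5/6) = -5*sqrt(34)/12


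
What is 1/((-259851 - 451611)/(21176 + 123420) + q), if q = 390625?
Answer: 72298/28241050519 ≈ 2.5600e-6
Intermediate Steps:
1/((-259851 - 451611)/(21176 + 123420) + q) = 1/((-259851 - 451611)/(21176 + 123420) + 390625) = 1/(-711462/144596 + 390625) = 1/(-711462*1/144596 + 390625) = 1/(-355731/72298 + 390625) = 1/(28241050519/72298) = 72298/28241050519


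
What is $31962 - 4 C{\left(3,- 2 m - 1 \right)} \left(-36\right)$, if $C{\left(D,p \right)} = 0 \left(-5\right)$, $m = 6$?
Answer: $31962$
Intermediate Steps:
$C{\left(D,p \right)} = 0$
$31962 - 4 C{\left(3,- 2 m - 1 \right)} \left(-36\right) = 31962 - 4 \cdot 0 \left(-36\right) = 31962 - 0 \left(-36\right) = 31962 - 0 = 31962 + 0 = 31962$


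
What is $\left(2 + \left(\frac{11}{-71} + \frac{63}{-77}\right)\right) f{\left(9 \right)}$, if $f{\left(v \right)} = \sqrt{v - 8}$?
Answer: $\frac{802}{781} \approx 1.0269$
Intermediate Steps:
$f{\left(v \right)} = \sqrt{-8 + v}$
$\left(2 + \left(\frac{11}{-71} + \frac{63}{-77}\right)\right) f{\left(9 \right)} = \left(2 + \left(\frac{11}{-71} + \frac{63}{-77}\right)\right) \sqrt{-8 + 9} = \left(2 + \left(11 \left(- \frac{1}{71}\right) + 63 \left(- \frac{1}{77}\right)\right)\right) \sqrt{1} = \left(2 - \frac{760}{781}\right) 1 = \frac{802}{781} \cdot 1 = \frac{802}{781}$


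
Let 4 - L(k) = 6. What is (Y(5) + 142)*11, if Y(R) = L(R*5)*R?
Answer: 1452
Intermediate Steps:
L(k) = -2 (L(k) = 4 - 1*6 = 4 - 6 = -2)
Y(R) = -2*R
(Y(5) + 142)*11 = (-2*5 + 142)*11 = (-10 + 142)*11 = 132*11 = 1452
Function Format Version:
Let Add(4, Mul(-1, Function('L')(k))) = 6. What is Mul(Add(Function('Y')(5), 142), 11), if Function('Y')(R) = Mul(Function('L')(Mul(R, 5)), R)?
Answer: 1452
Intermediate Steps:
Function('L')(k) = -2 (Function('L')(k) = Add(4, Mul(-1, 6)) = Add(4, -6) = -2)
Function('Y')(R) = Mul(-2, R)
Mul(Add(Function('Y')(5), 142), 11) = Mul(Add(Mul(-2, 5), 142), 11) = Mul(Add(-10, 142), 11) = Mul(132, 11) = 1452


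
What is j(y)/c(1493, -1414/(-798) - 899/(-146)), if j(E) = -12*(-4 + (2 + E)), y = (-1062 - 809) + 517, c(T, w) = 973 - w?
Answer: 135415584/8031317 ≈ 16.861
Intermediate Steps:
y = -1354 (y = -1871 + 517 = -1354)
j(E) = 24 - 12*E (j(E) = -12*(-2 + E) = 24 - 12*E)
j(y)/c(1493, -1414/(-798) - 899/(-146)) = (24 - 12*(-1354))/(973 - (-1414/(-798) - 899/(-146))) = (24 + 16248)/(973 - (-1414*(-1/798) - 899*(-1/146))) = 16272/(973 - (101/57 + 899/146)) = 16272/(973 - 1*65989/8322) = 16272/(973 - 65989/8322) = 16272/(8031317/8322) = 16272*(8322/8031317) = 135415584/8031317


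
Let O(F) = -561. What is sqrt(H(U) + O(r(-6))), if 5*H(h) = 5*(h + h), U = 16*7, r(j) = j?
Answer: I*sqrt(337) ≈ 18.358*I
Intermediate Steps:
U = 112
H(h) = 2*h (H(h) = (5*(h + h))/5 = (5*(2*h))/5 = (10*h)/5 = 2*h)
sqrt(H(U) + O(r(-6))) = sqrt(2*112 - 561) = sqrt(224 - 561) = sqrt(-337) = I*sqrt(337)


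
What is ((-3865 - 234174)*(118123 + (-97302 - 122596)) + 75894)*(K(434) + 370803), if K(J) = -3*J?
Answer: 8951714172965619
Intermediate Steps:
((-3865 - 234174)*(118123 + (-97302 - 122596)) + 75894)*(K(434) + 370803) = ((-3865 - 234174)*(118123 + (-97302 - 122596)) + 75894)*(-3*434 + 370803) = (-238039*(118123 - 219898) + 75894)*(-1302 + 370803) = (-238039*(-101775) + 75894)*369501 = (24226419225 + 75894)*369501 = 24226495119*369501 = 8951714172965619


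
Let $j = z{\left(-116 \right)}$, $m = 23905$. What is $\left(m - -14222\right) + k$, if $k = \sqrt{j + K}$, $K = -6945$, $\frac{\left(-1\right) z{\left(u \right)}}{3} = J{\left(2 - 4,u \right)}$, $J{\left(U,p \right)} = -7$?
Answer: $38127 + 2 i \sqrt{1731} \approx 38127.0 + 83.211 i$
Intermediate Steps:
$z{\left(u \right)} = 21$ ($z{\left(u \right)} = \left(-3\right) \left(-7\right) = 21$)
$j = 21$
$k = 2 i \sqrt{1731}$ ($k = \sqrt{21 - 6945} = \sqrt{-6924} = 2 i \sqrt{1731} \approx 83.211 i$)
$\left(m - -14222\right) + k = \left(23905 - -14222\right) + 2 i \sqrt{1731} = \left(23905 + 14222\right) + 2 i \sqrt{1731} = 38127 + 2 i \sqrt{1731}$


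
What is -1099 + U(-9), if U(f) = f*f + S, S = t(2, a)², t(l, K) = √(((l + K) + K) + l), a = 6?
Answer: -1002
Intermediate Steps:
t(l, K) = √(2*K + 2*l) (t(l, K) = √(((K + l) + K) + l) = √((l + 2*K) + l) = √(2*K + 2*l))
S = 16 (S = (√(2*6 + 2*2))² = (√(12 + 4))² = (√16)² = 4² = 16)
U(f) = 16 + f² (U(f) = f*f + 16 = f² + 16 = 16 + f²)
-1099 + U(-9) = -1099 + (16 + (-9)²) = -1099 + (16 + 81) = -1099 + 97 = -1002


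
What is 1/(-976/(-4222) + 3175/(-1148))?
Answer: -2423428/6142201 ≈ -0.39455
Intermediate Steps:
1/(-976/(-4222) + 3175/(-1148)) = 1/(-976*(-1/4222) + 3175*(-1/1148)) = 1/(488/2111 - 3175/1148) = 1/(-6142201/2423428) = -2423428/6142201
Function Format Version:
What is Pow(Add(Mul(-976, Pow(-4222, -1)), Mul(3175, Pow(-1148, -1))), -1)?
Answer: Rational(-2423428, 6142201) ≈ -0.39455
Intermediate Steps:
Pow(Add(Mul(-976, Pow(-4222, -1)), Mul(3175, Pow(-1148, -1))), -1) = Pow(Add(Mul(-976, Rational(-1, 4222)), Mul(3175, Rational(-1, 1148))), -1) = Pow(Add(Rational(488, 2111), Rational(-3175, 1148)), -1) = Pow(Rational(-6142201, 2423428), -1) = Rational(-2423428, 6142201)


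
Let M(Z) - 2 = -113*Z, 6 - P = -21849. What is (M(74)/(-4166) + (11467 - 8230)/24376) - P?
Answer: -1109583536489/50775208 ≈ -21853.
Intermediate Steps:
P = 21855 (P = 6 - 1*(-21849) = 6 + 21849 = 21855)
M(Z) = 2 - 113*Z
(M(74)/(-4166) + (11467 - 8230)/24376) - P = ((2 - 113*74)/(-4166) + (11467 - 8230)/24376) - 1*21855 = ((2 - 8362)*(-1/4166) + 3237*(1/24376)) - 21855 = (-8360*(-1/4166) + 3237/24376) - 21855 = (4180/2083 + 3237/24376) - 21855 = 108634351/50775208 - 21855 = -1109583536489/50775208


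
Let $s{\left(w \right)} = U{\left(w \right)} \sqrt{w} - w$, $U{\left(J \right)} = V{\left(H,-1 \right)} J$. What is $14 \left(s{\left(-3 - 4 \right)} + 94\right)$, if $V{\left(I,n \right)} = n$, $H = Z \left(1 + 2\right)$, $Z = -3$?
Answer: $1414 + 98 i \sqrt{7} \approx 1414.0 + 259.28 i$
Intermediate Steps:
$H = -9$ ($H = - 3 \left(1 + 2\right) = \left(-3\right) 3 = -9$)
$U{\left(J \right)} = - J$
$s{\left(w \right)} = - w - w^{\frac{3}{2}}$ ($s{\left(w \right)} = - w \sqrt{w} - w = - w^{\frac{3}{2}} - w = - w - w^{\frac{3}{2}}$)
$14 \left(s{\left(-3 - 4 \right)} + 94\right) = 14 \left(\left(- (-3 - 4) - \left(-3 - 4\right)^{\frac{3}{2}}\right) + 94\right) = 14 \left(\left(\left(-1\right) \left(-7\right) - \left(-7\right)^{\frac{3}{2}}\right) + 94\right) = 14 \left(\left(7 - - 7 i \sqrt{7}\right) + 94\right) = 14 \left(\left(7 + 7 i \sqrt{7}\right) + 94\right) = 14 \left(101 + 7 i \sqrt{7}\right) = 1414 + 98 i \sqrt{7}$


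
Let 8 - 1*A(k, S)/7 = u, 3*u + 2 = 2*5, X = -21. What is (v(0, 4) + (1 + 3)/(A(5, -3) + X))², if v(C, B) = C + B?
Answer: 43264/2401 ≈ 18.019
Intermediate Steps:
u = 8/3 (u = -⅔ + (2*5)/3 = -⅔ + (⅓)*10 = -⅔ + 10/3 = 8/3 ≈ 2.6667)
A(k, S) = 112/3 (A(k, S) = 56 - 7*8/3 = 56 - 56/3 = 112/3)
v(C, B) = B + C
(v(0, 4) + (1 + 3)/(A(5, -3) + X))² = ((4 + 0) + (1 + 3)/(112/3 - 21))² = (4 + 4/(49/3))² = (4 + 4*(3/49))² = (4 + 12/49)² = (208/49)² = 43264/2401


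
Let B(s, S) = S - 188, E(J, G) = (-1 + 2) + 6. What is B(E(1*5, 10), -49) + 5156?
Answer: 4919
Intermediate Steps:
E(J, G) = 7 (E(J, G) = 1 + 6 = 7)
B(s, S) = -188 + S
B(E(1*5, 10), -49) + 5156 = (-188 - 49) + 5156 = -237 + 5156 = 4919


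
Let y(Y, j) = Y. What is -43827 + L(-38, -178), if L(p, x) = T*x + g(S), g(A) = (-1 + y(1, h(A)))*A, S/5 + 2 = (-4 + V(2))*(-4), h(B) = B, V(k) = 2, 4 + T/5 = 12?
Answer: -50947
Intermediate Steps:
T = 40 (T = -20 + 5*12 = -20 + 60 = 40)
S = 30 (S = -10 + 5*((-4 + 2)*(-4)) = -10 + 5*(-2*(-4)) = -10 + 5*8 = -10 + 40 = 30)
g(A) = 0 (g(A) = (-1 + 1)*A = 0*A = 0)
L(p, x) = 40*x (L(p, x) = 40*x + 0 = 40*x)
-43827 + L(-38, -178) = -43827 + 40*(-178) = -43827 - 7120 = -50947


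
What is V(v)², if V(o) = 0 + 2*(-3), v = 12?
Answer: 36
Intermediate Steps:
V(o) = -6 (V(o) = 0 - 6 = -6)
V(v)² = (-6)² = 36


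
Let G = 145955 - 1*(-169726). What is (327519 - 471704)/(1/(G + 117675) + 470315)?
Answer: -62483434860/203813827141 ≈ -0.30657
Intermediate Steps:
G = 315681 (G = 145955 + 169726 = 315681)
(327519 - 471704)/(1/(G + 117675) + 470315) = (327519 - 471704)/(1/(315681 + 117675) + 470315) = -144185/(1/433356 + 470315) = -144185/203813827141/433356 = -144185*433356/203813827141 = -62483434860/203813827141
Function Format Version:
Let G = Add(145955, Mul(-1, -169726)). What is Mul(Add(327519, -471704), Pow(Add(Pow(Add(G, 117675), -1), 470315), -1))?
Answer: Rational(-62483434860, 203813827141) ≈ -0.30657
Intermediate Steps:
G = 315681 (G = Add(145955, 169726) = 315681)
Mul(Add(327519, -471704), Pow(Add(Pow(Add(G, 117675), -1), 470315), -1)) = Mul(Add(327519, -471704), Pow(Add(Pow(Add(315681, 117675), -1), 470315), -1)) = Mul(-144185, Pow(Add(Pow(433356, -1), 470315), -1)) = Mul(-144185, Pow(Add(Rational(1, 433356), 470315), -1)) = Mul(-144185, Pow(Rational(203813827141, 433356), -1)) = Mul(-144185, Rational(433356, 203813827141)) = Rational(-62483434860, 203813827141)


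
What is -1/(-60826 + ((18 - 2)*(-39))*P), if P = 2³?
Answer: 1/65818 ≈ 1.5193e-5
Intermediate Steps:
P = 8
-1/(-60826 + ((18 - 2)*(-39))*P) = -1/(-60826 + ((18 - 2)*(-39))*8) = -1/(-60826 + (16*(-39))*8) = -1/(-60826 - 624*8) = -1/(-60826 - 4992) = -1/(-65818) = -1*(-1/65818) = 1/65818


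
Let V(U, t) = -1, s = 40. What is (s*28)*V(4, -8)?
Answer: -1120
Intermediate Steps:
(s*28)*V(4, -8) = (40*28)*(-1) = 1120*(-1) = -1120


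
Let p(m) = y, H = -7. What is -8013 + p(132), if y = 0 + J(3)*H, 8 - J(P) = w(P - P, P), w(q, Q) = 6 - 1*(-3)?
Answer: -8006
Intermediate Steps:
w(q, Q) = 9 (w(q, Q) = 6 + 3 = 9)
J(P) = -1 (J(P) = 8 - 1*9 = 8 - 9 = -1)
y = 7 (y = 0 - 1*(-7) = 0 + 7 = 7)
p(m) = 7
-8013 + p(132) = -8013 + 7 = -8006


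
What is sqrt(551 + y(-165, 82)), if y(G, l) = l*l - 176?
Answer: sqrt(7099) ≈ 84.256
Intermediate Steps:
y(G, l) = -176 + l**2 (y(G, l) = l**2 - 176 = -176 + l**2)
sqrt(551 + y(-165, 82)) = sqrt(551 + (-176 + 82**2)) = sqrt(551 + (-176 + 6724)) = sqrt(551 + 6548) = sqrt(7099)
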